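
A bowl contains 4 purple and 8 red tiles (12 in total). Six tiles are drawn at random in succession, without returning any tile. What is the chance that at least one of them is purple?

32/33

Use the complement: P(at least one purple) = 1 − P(no purple).
P(none) = C(8,6)/C(12,6) = 28/924.
So P = 1 − 28/924 = 32/33 ≈ 0.9697.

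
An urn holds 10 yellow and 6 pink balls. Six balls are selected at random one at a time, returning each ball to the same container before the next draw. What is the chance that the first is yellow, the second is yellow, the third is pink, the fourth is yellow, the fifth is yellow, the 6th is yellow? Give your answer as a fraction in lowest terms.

9375/262144

Multiply the conditional probability of each draw in order, with replacement (the composition resets each draw).
P = (10/16) · (10/16) · (6/16) · (10/16) · (10/16) · (10/16) = 9375/262144 ≈ 0.0358.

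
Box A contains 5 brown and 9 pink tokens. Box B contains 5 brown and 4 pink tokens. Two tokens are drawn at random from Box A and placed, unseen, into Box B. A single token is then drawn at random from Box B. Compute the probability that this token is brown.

Condition on how many of the transferred tokens are brown (from Box A: 5 brown of 14; then Box B has 11 total).
  0 brown: C(5,0)C(9,2)/C(14,2) = 36/91; then P = 5/11
  1 brown: C(5,1)C(9,1)/C(14,2) = 45/91; then P = 6/11
  2 brown: C(5,2)C(9,0)/C(14,2) = 10/91; then P = 7/11
P(brown from Box B) = 40/77 ≈ 0.5195.

40/77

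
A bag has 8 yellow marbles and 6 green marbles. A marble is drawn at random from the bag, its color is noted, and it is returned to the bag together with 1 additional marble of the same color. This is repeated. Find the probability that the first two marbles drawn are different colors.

Either green then yellow, or yellow then green; after the first draw the total is 15.
P = (6/14)·(8/15) + (8/14)·(6/15) = 16/35 ≈ 0.4571.

16/35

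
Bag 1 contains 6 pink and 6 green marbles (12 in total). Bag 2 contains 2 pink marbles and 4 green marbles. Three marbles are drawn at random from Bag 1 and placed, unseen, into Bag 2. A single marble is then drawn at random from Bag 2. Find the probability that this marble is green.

Condition on how many of the transferred marbles are green (from Bag 1: 6 green of 12; then Bag 2 has 9 total).
  0 green: C(6,0)C(6,3)/C(12,3) = 1/11; then P = 4/9
  1 green: C(6,1)C(6,2)/C(12,3) = 9/22; then P = 5/9
  2 green: C(6,2)C(6,1)/C(12,3) = 9/22; then P = 6/9
  3 green: C(6,3)C(6,0)/C(12,3) = 1/11; then P = 7/9
P(green from Bag 2) = 11/18 ≈ 0.6111.

11/18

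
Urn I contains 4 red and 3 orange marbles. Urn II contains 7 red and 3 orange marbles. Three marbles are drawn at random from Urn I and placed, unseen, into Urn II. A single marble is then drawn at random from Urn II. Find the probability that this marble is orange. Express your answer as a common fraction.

30/91

Condition on how many of the transferred marbles are orange (from Urn I: 3 orange of 7; then Urn II has 13 total).
  0 orange: C(3,0)C(4,3)/C(7,3) = 4/35; then P = 3/13
  1 orange: C(3,1)C(4,2)/C(7,3) = 18/35; then P = 4/13
  2 orange: C(3,2)C(4,1)/C(7,3) = 12/35; then P = 5/13
  3 orange: C(3,3)C(4,0)/C(7,3) = 1/35; then P = 6/13
P(orange from Urn II) = 30/91 ≈ 0.3297.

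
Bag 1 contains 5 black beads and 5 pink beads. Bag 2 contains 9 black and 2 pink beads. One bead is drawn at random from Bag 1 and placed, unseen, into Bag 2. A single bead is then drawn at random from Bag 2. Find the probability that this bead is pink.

5/24

Condition on how many of the transferred beads are pink (from Bag 1: 5 pink of 10; then Bag 2 has 12 total).
  0 pink: C(5,0)C(5,1)/C(10,1) = 1/2; then P = 2/12
  1 pink: C(5,1)C(5,0)/C(10,1) = 1/2; then P = 3/12
P(pink from Bag 2) = 5/24 ≈ 0.2083.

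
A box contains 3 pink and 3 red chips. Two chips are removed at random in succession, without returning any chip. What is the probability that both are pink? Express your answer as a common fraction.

Unordered draws without replacement: count favorable combinations over C(6,2).
Favorable = C(3,2) · C(3,0) = 3; total = C(6,2) = 15.
P = 3/15 = 1/5 ≈ 0.2000.

1/5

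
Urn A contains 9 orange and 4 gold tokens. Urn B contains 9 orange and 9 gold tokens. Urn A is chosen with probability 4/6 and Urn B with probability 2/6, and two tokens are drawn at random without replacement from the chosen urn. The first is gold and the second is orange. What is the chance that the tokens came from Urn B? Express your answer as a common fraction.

39/107

P(E | Urn A) = 3/13; P(E | Urn B) = 9/34.
P(E) = 2/3·3/13 + 1/3·9/34 = 107/442.
By Bayes' rule, P(Urn B | E) = 3/34 / 107/442 = 39/107 ≈ 0.3645.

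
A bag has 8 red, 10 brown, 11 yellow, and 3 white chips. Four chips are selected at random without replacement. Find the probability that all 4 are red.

Unordered draws without replacement: count favorable combinations over C(32,4).
Favorable = C(8,4) · C(10,0) · C(11,0) · C(3,0) = 70; total = C(32,4) = 35960.
P = 70/35960 = 7/3596 ≈ 0.0019.

7/3596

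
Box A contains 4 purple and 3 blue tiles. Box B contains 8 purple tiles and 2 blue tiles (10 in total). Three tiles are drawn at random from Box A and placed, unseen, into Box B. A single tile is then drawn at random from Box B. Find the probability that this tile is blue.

23/91

Condition on how many of the transferred tiles are blue (from Box A: 3 blue of 7; then Box B has 13 total).
  0 blue: C(3,0)C(4,3)/C(7,3) = 4/35; then P = 2/13
  1 blue: C(3,1)C(4,2)/C(7,3) = 18/35; then P = 3/13
  2 blue: C(3,2)C(4,1)/C(7,3) = 12/35; then P = 4/13
  3 blue: C(3,3)C(4,0)/C(7,3) = 1/35; then P = 5/13
P(blue from Box B) = 23/91 ≈ 0.2527.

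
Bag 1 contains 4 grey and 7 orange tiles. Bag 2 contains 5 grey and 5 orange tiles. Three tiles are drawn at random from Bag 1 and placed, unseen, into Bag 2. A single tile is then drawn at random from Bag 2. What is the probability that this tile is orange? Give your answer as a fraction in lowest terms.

Condition on how many of the transferred tiles are orange (from Bag 1: 7 orange of 11; then Bag 2 has 13 total).
  0 orange: C(7,0)C(4,3)/C(11,3) = 4/165; then P = 5/13
  1 orange: C(7,1)C(4,2)/C(11,3) = 14/55; then P = 6/13
  2 orange: C(7,2)C(4,1)/C(11,3) = 28/55; then P = 7/13
  3 orange: C(7,3)C(4,0)/C(11,3) = 7/33; then P = 8/13
P(orange from Bag 2) = 76/143 ≈ 0.5315.

76/143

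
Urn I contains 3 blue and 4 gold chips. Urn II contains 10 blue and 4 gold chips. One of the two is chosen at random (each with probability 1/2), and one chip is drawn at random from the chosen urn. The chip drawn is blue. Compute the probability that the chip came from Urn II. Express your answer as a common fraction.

5/8

P(blue | Urn I) = 3/7; P(blue | Urn II) = 5/7.
P(blue) = 1/2·3/7 + 1/2·5/7 = 4/7.
By Bayes' rule, P(Urn II | blue) = 5/14 / 4/7 = 5/8 ≈ 0.6250.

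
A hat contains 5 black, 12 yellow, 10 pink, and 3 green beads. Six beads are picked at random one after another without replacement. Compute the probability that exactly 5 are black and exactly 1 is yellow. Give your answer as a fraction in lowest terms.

Unordered draws without replacement: count favorable combinations over C(30,6).
Favorable = C(5,5) · C(12,1) · C(10,0) · C(3,0) = 12; total = C(30,6) = 593775.
P = 12/593775 = 4/197925 ≈ 0.0000.

4/197925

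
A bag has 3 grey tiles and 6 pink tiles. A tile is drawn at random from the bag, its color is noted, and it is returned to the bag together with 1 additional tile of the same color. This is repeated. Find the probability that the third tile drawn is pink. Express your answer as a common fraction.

2/3

Sum over the four possibilities for the first two draws (pink/not-pink each), tracking how the pink count and total change by +1 per draw.
P(third is pink) = 2/3 ≈ 0.6667. (In a Pólya urn every draw has the same marginal probability 6/9.)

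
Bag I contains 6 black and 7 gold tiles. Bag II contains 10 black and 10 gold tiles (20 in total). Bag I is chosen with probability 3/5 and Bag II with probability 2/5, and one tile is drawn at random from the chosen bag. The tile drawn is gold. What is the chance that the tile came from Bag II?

13/34

P(gold | Bag I) = 7/13; P(gold | Bag II) = 1/2.
P(gold) = 3/5·7/13 + 2/5·1/2 = 34/65.
By Bayes' rule, P(Bag II | gold) = 1/5 / 34/65 = 13/34 ≈ 0.3824.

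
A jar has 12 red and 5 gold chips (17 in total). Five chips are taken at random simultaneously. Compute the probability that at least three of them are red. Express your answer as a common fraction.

Sum the hypergeometric tail for j = 3,…,5 red chips.
Favorable = C(12,3)·C(5,2) + C(12,4)·C(5,1) + C(12,5)·C(5,0) = 5467; total = C(17,5) = 6188.
P = 5467/6188 = 781/884 ≈ 0.8835.

781/884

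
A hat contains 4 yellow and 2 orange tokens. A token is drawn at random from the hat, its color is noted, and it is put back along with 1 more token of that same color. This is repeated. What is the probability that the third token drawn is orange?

Sum over the four possibilities for the first two draws (orange/not-orange each), tracking how the orange count and total change by +1 per draw.
P(third is orange) = 1/3 ≈ 0.3333. (In a Pólya urn every draw has the same marginal probability 2/6.)

1/3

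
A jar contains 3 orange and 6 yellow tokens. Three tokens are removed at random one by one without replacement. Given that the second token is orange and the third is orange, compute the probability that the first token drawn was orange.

1/7

P(first=orange and the second token is orange and the third is orange) = (3/9)·(2/8)·(1/7) = 1/84.
P(E) = Σ over first color = 1/84 + 1/14 = 1/12.
By Bayes, P(first=orange | E) = 1/84 / 1/12 = 1/7 ≈ 0.1429.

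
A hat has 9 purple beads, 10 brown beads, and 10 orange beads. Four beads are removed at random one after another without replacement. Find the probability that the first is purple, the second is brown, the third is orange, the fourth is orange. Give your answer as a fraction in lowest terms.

Multiply the conditional probability of each draw in order, without replacement, so each draw removes one from its color and from the total.
P = (9/29) · (10/28) · (10/27) · (9/26) = 75/5278 ≈ 0.0142.

75/5278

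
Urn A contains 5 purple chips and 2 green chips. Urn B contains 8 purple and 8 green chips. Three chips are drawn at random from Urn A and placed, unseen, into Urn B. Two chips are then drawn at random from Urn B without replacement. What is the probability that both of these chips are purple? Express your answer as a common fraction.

326/1197

Condition on how many of the transferred chips are purple (from Urn A: 5 purple of 7; then Urn B has 19 total).
  1 purple: C(5,1)C(2,2)/C(7,3) = 1/7; then P = C(9,2)/C(19,2) = 4/19
  2 purple: C(5,2)C(2,1)/C(7,3) = 4/7; then P = C(10,2)/C(19,2) = 5/19
  3 purple: C(5,3)C(2,0)/C(7,3) = 2/7; then P = C(11,2)/C(19,2) = 55/171
P(both purple) = 326/1197 ≈ 0.2723.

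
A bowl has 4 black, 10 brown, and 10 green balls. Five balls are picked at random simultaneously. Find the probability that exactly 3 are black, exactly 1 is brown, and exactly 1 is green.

50/5313

Unordered draws without replacement: count favorable combinations over C(24,5).
Favorable = C(4,3) · C(10,1) · C(10,1) = 400; total = C(24,5) = 42504.
P = 400/42504 = 50/5313 ≈ 0.0094.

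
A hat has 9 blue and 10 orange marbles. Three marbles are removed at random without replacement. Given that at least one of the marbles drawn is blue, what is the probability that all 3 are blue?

P(all 3 blue) = C(9,3)/C(19,3) = 28/323; P(at least one blue) = 1 − C(10,3)/C(19,3) = 283/323.
Since 'all 3 blue' ⊆ 'at least one blue', P(all 3 | at least one) = 28/323 / 283/323 = 28/283 ≈ 0.0989.

28/283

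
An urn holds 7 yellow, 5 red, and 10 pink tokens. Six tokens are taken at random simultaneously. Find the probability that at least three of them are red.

Sum the hypergeometric tail for j = 3,…,5 red tokens.
Favorable = C(5,3)·C(17,3) + C(5,4)·C(17,2) + C(5,5)·C(17,1) = 7497; total = C(22,6) = 74613.
P = 7497/74613 = 21/209 ≈ 0.1005.

21/209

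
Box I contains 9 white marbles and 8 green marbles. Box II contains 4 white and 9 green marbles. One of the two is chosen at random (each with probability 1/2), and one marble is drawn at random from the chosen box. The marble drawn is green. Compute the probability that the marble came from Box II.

153/257

P(green | Box I) = 8/17; P(green | Box II) = 9/13.
P(green) = 1/2·8/17 + 1/2·9/13 = 257/442.
By Bayes' rule, P(Box II | green) = 9/26 / 257/442 = 153/257 ≈ 0.5953.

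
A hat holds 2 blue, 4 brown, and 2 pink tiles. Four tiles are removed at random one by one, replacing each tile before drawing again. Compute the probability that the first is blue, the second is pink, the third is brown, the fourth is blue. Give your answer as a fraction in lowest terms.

1/128

Multiply the conditional probability of each draw in order, with replacement (the composition resets each draw).
P = (2/8) · (2/8) · (4/8) · (2/8) = 1/128 ≈ 0.0078.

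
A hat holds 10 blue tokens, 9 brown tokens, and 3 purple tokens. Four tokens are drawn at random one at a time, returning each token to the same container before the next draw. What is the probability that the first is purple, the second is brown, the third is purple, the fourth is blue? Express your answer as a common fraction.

405/117128

Multiply the conditional probability of each draw in order, with replacement (the composition resets each draw).
P = (3/22) · (9/22) · (3/22) · (10/22) = 405/117128 ≈ 0.0035.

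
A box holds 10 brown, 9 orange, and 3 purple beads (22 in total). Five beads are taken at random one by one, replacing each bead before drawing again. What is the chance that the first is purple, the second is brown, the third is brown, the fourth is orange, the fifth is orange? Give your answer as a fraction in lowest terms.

Multiply the conditional probability of each draw in order, with replacement (the composition resets each draw).
P = (3/22) · (10/22) · (10/22) · (9/22) · (9/22) = 6075/1288408 ≈ 0.0047.

6075/1288408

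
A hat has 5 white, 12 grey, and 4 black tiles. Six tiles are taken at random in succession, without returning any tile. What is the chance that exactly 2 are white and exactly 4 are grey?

825/9044

Unordered draws without replacement: count favorable combinations over C(21,6).
Favorable = C(5,2) · C(12,4) · C(4,0) = 4950; total = C(21,6) = 54264.
P = 4950/54264 = 825/9044 ≈ 0.0912.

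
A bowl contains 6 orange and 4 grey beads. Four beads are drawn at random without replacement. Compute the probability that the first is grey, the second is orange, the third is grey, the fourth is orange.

Multiply the conditional probability of each draw in order, without replacement, so each draw removes one from its color and from the total.
P = (4/10) · (6/9) · (3/8) · (5/7) = 1/14 ≈ 0.0714.

1/14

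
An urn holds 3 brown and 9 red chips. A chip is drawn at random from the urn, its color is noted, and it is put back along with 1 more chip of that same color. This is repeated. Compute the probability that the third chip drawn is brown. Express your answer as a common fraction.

1/4

Sum over the four possibilities for the first two draws (brown/not-brown each), tracking how the brown count and total change by +1 per draw.
P(third is brown) = 1/4 ≈ 0.2500. (In a Pólya urn every draw has the same marginal probability 3/12.)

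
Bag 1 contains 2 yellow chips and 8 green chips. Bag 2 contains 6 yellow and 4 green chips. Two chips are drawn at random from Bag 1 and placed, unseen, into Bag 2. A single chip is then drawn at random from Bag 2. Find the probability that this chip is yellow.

8/15

Condition on how many of the transferred chips are yellow (from Bag 1: 2 yellow of 10; then Bag 2 has 12 total).
  0 yellow: C(2,0)C(8,2)/C(10,2) = 28/45; then P = 6/12
  1 yellow: C(2,1)C(8,1)/C(10,2) = 16/45; then P = 7/12
  2 yellow: C(2,2)C(8,0)/C(10,2) = 1/45; then P = 8/12
P(yellow from Bag 2) = 8/15 ≈ 0.5333.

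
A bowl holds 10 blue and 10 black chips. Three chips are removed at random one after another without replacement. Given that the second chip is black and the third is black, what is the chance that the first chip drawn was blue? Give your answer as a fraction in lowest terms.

P(first=blue and the second chip is black and the third is black) = (10/20)·(10/19)·(9/18) = 5/38.
P(E) = Σ over first color = 5/38 + 2/19 = 9/38.
By Bayes, P(first=blue | E) = 5/38 / 9/38 = 5/9 ≈ 0.5556.

5/9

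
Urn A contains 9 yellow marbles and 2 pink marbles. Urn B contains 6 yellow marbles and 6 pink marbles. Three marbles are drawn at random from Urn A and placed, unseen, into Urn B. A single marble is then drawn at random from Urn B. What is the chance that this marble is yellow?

31/55

Condition on how many of the transferred marbles are yellow (from Urn A: 9 yellow of 11; then Urn B has 15 total).
  1 yellow: C(9,1)C(2,2)/C(11,3) = 3/55; then P = 7/15
  2 yellow: C(9,2)C(2,1)/C(11,3) = 24/55; then P = 8/15
  3 yellow: C(9,3)C(2,0)/C(11,3) = 28/55; then P = 9/15
P(yellow from Urn B) = 31/55 ≈ 0.5636.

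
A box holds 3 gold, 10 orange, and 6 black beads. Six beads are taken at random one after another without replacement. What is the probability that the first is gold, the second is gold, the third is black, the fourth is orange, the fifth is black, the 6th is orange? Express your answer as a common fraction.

Multiply the conditional probability of each draw in order, without replacement, so each draw removes one from its color and from the total.
P = (3/19) · (2/18) · (6/17) · (10/16) · (5/15) · (9/14) = 15/18088 ≈ 0.0008.

15/18088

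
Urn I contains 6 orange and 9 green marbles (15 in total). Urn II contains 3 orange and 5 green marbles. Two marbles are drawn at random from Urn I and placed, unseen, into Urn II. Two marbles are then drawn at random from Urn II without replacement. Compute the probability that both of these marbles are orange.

Condition on how many of the transferred marbles are orange (from Urn I: 6 orange of 15; then Urn II has 10 total).
  0 orange: C(6,0)C(9,2)/C(15,2) = 12/35; then P = C(3,2)/C(10,2) = 1/15
  1 orange: C(6,1)C(9,1)/C(15,2) = 18/35; then P = C(4,2)/C(10,2) = 2/15
  2 orange: C(6,2)C(9,0)/C(15,2) = 1/7; then P = C(5,2)/C(10,2) = 2/9
P(both orange) = 194/1575 ≈ 0.1232.

194/1575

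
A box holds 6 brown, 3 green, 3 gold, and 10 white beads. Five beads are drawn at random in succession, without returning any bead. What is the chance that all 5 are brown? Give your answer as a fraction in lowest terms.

Unordered draws without replacement: count favorable combinations over C(22,5).
Favorable = C(6,5) · C(3,0) · C(3,0) · C(10,0) = 6; total = C(22,5) = 26334.
P = 6/26334 = 1/4389 ≈ 0.0002.

1/4389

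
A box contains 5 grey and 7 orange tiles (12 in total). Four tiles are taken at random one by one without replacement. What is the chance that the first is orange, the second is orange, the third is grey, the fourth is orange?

35/396

Multiply the conditional probability of each draw in order, without replacement, so each draw removes one from its color and from the total.
P = (7/12) · (6/11) · (5/10) · (5/9) = 35/396 ≈ 0.0884.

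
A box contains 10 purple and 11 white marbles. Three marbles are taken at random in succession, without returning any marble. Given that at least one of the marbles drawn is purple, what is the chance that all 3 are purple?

24/233

P(all 3 purple) = C(10,3)/C(21,3) = 12/133; P(at least one purple) = 1 − C(11,3)/C(21,3) = 233/266.
Since 'all 3 purple' ⊆ 'at least one purple', P(all 3 | at least one) = 12/133 / 233/266 = 24/233 ≈ 0.1030.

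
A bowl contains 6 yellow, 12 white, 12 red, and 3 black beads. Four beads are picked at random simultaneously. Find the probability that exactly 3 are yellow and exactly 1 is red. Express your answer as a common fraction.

2/341

Unordered draws without replacement: count favorable combinations over C(33,4).
Favorable = C(6,3) · C(12,0) · C(12,1) · C(3,0) = 240; total = C(33,4) = 40920.
P = 240/40920 = 2/341 ≈ 0.0059.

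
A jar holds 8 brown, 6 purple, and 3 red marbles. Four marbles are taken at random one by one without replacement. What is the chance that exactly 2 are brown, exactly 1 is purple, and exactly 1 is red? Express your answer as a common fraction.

Unordered draws without replacement: count favorable combinations over C(17,4).
Favorable = C(8,2) · C(6,1) · C(3,1) = 504; total = C(17,4) = 2380.
P = 504/2380 = 18/85 ≈ 0.2118.

18/85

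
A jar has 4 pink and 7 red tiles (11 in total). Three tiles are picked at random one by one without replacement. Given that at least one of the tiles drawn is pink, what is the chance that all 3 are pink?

P(all 3 pink) = C(4,3)/C(11,3) = 4/165; P(at least one pink) = 1 − C(7,3)/C(11,3) = 26/33.
Since 'all 3 pink' ⊆ 'at least one pink', P(all 3 | at least one) = 4/165 / 26/33 = 2/65 ≈ 0.0308.

2/65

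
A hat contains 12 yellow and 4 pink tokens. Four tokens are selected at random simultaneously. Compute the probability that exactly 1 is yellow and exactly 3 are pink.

12/455

Unordered draws without replacement: count favorable combinations over C(16,4).
Favorable = C(12,1) · C(4,3) = 48; total = C(16,4) = 1820.
P = 48/1820 = 12/455 ≈ 0.0264.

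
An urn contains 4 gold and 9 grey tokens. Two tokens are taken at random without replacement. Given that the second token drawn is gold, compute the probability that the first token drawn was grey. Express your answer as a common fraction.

3/4

P(first=grey and the second token drawn is gold) = (9/13)·(4/12) = 3/13.
P(the second token drawn is gold) = Σ over first color = 1/13 + 3/13 = 4/13.
By Bayes, P(first=grey | the second token drawn is gold) = 3/13 / 4/13 = 3/4 ≈ 0.7500.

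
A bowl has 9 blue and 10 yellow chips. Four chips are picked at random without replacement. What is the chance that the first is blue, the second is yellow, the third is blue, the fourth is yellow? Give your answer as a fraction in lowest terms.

Multiply the conditional probability of each draw in order, without replacement, so each draw removes one from its color and from the total.
P = (9/19) · (10/18) · (8/17) · (9/16) = 45/646 ≈ 0.0697.

45/646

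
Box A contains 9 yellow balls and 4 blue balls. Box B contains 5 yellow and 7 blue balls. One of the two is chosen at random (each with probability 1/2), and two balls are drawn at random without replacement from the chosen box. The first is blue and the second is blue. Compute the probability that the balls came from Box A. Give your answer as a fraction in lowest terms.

22/113

P(E | Box A) = 1/13; P(E | Box B) = 7/22.
P(E) = 1/2·1/13 + 1/2·7/22 = 113/572.
By Bayes' rule, P(Box A | E) = 1/26 / 113/572 = 22/113 ≈ 0.1947.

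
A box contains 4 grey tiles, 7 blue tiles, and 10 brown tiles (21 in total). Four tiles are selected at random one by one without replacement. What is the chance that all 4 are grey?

Unordered draws without replacement: count favorable combinations over C(21,4).
Favorable = C(4,4) · C(7,0) · C(10,0) = 1; total = C(21,4) = 5985.
P = 1/5985 = 1/5985 ≈ 0.0002.

1/5985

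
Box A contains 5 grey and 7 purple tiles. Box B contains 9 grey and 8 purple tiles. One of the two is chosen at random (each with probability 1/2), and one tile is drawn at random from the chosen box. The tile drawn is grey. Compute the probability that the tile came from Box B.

108/193

P(grey | Box A) = 5/12; P(grey | Box B) = 9/17.
P(grey) = 1/2·5/12 + 1/2·9/17 = 193/408.
By Bayes' rule, P(Box B | grey) = 9/34 / 193/408 = 108/193 ≈ 0.5596.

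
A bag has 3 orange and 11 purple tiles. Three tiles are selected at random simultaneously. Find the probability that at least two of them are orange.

17/182

Sum the hypergeometric tail for j = 2,…,3 orange tiles.
Favorable = C(3,2)·C(11,1) + C(3,3)·C(11,0) = 34; total = C(14,3) = 364.
P = 34/364 = 17/182 ≈ 0.0934.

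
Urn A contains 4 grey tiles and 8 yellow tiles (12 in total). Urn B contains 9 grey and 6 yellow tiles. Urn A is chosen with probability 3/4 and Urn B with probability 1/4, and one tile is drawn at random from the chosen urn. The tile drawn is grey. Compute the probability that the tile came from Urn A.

5/8

P(grey | Urn A) = 1/3; P(grey | Urn B) = 3/5.
P(grey) = 3/4·1/3 + 1/4·3/5 = 2/5.
By Bayes' rule, P(Urn A | grey) = 1/4 / 2/5 = 5/8 ≈ 0.6250.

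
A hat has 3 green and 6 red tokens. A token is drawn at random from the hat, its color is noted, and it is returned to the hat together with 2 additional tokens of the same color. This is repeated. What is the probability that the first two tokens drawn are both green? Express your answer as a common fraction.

After a green draw the hat holds 5 green out of 11.
P = (3/9)·(5/11) = 5/33 ≈ 0.1515.

5/33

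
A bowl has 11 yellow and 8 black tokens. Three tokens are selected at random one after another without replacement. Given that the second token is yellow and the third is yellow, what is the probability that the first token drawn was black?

8/17

P(first=black and the second token is yellow and the third is yellow) = (8/19)·(11/18)·(10/17) = 440/2907.
P(E) = Σ over first color = 55/323 + 440/2907 = 55/171.
By Bayes, P(first=black | E) = 440/2907 / 55/171 = 8/17 ≈ 0.4706.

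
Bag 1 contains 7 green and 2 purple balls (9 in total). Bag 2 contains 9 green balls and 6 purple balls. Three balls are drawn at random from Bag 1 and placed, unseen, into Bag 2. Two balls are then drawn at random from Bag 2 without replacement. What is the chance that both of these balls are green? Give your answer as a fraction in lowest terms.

Condition on how many of the transferred balls are green (from Bag 1: 7 green of 9; then Bag 2 has 18 total).
  1 green: C(7,1)C(2,2)/C(9,3) = 1/12; then P = C(10,2)/C(18,2) = 5/17
  2 green: C(7,2)C(2,1)/C(9,3) = 1/2; then P = C(11,2)/C(18,2) = 55/153
  3 green: C(7,3)C(2,0)/C(9,3) = 5/12; then P = C(12,2)/C(18,2) = 22/51
P(both green) = 235/612 ≈ 0.3840.

235/612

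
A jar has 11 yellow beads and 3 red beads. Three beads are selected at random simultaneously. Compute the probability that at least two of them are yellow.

165/182

Sum the hypergeometric tail for j = 2,…,3 yellow beads.
Favorable = C(11,2)·C(3,1) + C(11,3)·C(3,0) = 330; total = C(14,3) = 364.
P = 330/364 = 165/182 ≈ 0.9066.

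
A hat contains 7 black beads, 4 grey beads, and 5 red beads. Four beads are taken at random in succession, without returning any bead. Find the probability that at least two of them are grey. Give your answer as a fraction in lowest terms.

Sum the hypergeometric tail for j = 2,…,4 grey beads.
Favorable = C(4,2)·C(12,2) + C(4,3)·C(12,1) + C(4,4)·C(12,0) = 445; total = C(16,4) = 1820.
P = 445/1820 = 89/364 ≈ 0.2445.

89/364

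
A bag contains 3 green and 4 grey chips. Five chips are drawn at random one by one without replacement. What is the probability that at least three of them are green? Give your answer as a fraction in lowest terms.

Sum the hypergeometric tail for j = 3,…,3 green chips.
Favorable = C(3,3)·C(4,2) = 6; total = C(7,5) = 21.
P = 6/21 = 2/7 ≈ 0.2857.

2/7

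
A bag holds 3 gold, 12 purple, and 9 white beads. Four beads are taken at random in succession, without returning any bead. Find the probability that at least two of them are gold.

31/506

Sum the hypergeometric tail for j = 2,…,3 gold beads.
Favorable = C(3,2)·C(21,2) + C(3,3)·C(21,1) = 651; total = C(24,4) = 10626.
P = 651/10626 = 31/506 ≈ 0.0613.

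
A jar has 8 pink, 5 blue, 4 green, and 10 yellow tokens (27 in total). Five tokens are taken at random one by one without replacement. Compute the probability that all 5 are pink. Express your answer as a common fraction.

28/40365

Unordered draws without replacement: count favorable combinations over C(27,5).
Favorable = C(8,5) · C(5,0) · C(4,0) · C(10,0) = 56; total = C(27,5) = 80730.
P = 56/80730 = 28/40365 ≈ 0.0007.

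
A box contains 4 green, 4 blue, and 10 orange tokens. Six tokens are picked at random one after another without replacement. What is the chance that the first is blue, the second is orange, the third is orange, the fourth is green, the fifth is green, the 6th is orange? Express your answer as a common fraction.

4/1547

Multiply the conditional probability of each draw in order, without replacement, so each draw removes one from its color and from the total.
P = (4/18) · (10/17) · (9/16) · (4/15) · (3/14) · (8/13) = 4/1547 ≈ 0.0026.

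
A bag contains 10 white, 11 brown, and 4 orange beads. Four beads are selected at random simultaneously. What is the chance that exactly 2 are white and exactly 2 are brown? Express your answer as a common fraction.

Unordered draws without replacement: count favorable combinations over C(25,4).
Favorable = C(10,2) · C(11,2) · C(4,0) = 2475; total = C(25,4) = 12650.
P = 2475/12650 = 9/46 ≈ 0.1957.

9/46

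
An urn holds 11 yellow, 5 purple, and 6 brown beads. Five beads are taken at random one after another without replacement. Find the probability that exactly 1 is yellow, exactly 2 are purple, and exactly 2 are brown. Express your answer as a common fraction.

Unordered draws without replacement: count favorable combinations over C(22,5).
Favorable = C(11,1) · C(5,2) · C(6,2) = 1650; total = C(22,5) = 26334.
P = 1650/26334 = 25/399 ≈ 0.0627.

25/399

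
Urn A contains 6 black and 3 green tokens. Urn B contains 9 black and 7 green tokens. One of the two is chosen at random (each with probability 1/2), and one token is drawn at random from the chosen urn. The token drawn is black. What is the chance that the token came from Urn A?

32/59

P(black | Urn A) = 2/3; P(black | Urn B) = 9/16.
P(black) = 1/2·2/3 + 1/2·9/16 = 59/96.
By Bayes' rule, P(Urn A | black) = 1/3 / 59/96 = 32/59 ≈ 0.5424.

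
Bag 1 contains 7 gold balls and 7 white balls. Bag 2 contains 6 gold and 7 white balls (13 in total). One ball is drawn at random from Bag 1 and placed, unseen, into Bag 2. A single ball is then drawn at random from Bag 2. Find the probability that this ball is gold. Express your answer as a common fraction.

Condition on how many of the transferred balls are gold (from Bag 1: 7 gold of 14; then Bag 2 has 14 total).
  0 gold: C(7,0)C(7,1)/C(14,1) = 1/2; then P = 6/14
  1 gold: C(7,1)C(7,0)/C(14,1) = 1/2; then P = 7/14
P(gold from Bag 2) = 13/28 ≈ 0.4643.

13/28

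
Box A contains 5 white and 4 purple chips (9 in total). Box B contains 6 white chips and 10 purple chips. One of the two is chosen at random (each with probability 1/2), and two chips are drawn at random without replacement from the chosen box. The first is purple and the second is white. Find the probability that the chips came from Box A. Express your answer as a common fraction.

10/19

P(E | Box A) = 5/18; P(E | Box B) = 1/4.
P(E) = 1/2·5/18 + 1/2·1/4 = 19/72.
By Bayes' rule, P(Box A | E) = 5/36 / 19/72 = 10/19 ≈ 0.5263.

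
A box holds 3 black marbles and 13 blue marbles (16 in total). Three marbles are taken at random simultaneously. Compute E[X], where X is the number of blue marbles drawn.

By linearity of expectation, E[X] = Σ P(draw i is blue); by symmetry each draw (even without replacement) has P(blue) = 13/16.
E[X] = 3 · 13/16 = 39/16 ≈ 2.4375.

39/16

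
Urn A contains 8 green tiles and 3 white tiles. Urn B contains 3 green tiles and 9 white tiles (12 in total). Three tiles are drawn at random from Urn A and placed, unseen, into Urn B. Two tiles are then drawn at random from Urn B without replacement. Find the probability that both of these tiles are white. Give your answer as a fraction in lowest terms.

114/275

Condition on how many of the transferred tiles are white (from Urn A: 3 white of 11; then Urn B has 15 total).
  0 white: C(3,0)C(8,3)/C(11,3) = 56/165; then P = C(9,2)/C(15,2) = 12/35
  1 white: C(3,1)C(8,2)/C(11,3) = 28/55; then P = C(10,2)/C(15,2) = 3/7
  2 white: C(3,2)C(8,1)/C(11,3) = 8/55; then P = C(11,2)/C(15,2) = 11/21
  3 white: C(3,3)C(8,0)/C(11,3) = 1/165; then P = C(12,2)/C(15,2) = 22/35
P(both white) = 114/275 ≈ 0.4145.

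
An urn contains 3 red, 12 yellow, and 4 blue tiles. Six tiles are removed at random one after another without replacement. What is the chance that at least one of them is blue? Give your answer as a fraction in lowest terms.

3161/3876

Use the complement: P(at least one blue) = 1 − P(no blue).
P(none) = C(15,6)/C(19,6) = 5005/27132.
So P = 1 − 5005/27132 = 3161/3876 ≈ 0.8155.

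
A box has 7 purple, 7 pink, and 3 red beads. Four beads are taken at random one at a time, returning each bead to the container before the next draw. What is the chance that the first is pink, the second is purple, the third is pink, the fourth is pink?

2401/83521

Multiply the conditional probability of each draw in order, with replacement (the composition resets each draw).
P = (7/17) · (7/17) · (7/17) · (7/17) = 2401/83521 ≈ 0.0287.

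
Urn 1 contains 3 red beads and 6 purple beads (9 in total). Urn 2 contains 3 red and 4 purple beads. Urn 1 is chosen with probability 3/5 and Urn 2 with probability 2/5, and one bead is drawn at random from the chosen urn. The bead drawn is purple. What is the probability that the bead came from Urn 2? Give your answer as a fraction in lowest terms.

P(purple | Urn 1) = 2/3; P(purple | Urn 2) = 4/7.
P(purple) = 3/5·2/3 + 2/5·4/7 = 22/35.
By Bayes' rule, P(Urn 2 | purple) = 8/35 / 22/35 = 4/11 ≈ 0.3636.

4/11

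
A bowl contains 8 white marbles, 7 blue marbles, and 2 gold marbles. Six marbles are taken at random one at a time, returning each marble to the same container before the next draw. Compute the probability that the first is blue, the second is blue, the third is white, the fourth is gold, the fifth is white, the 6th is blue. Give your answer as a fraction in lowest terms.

43904/24137569

Multiply the conditional probability of each draw in order, with replacement (the composition resets each draw).
P = (7/17) · (7/17) · (8/17) · (2/17) · (8/17) · (7/17) = 43904/24137569 ≈ 0.0018.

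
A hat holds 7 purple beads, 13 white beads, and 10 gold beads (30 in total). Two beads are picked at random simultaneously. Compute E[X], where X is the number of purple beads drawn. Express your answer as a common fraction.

By linearity of expectation, E[X] = Σ P(draw i is purple); by symmetry each draw (even without replacement) has P(purple) = 7/30.
E[X] = 2 · 7/30 = 7/15 ≈ 0.4667.

7/15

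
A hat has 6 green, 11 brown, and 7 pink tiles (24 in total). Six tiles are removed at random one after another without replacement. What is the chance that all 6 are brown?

Unordered draws without replacement: count favorable combinations over C(24,6).
Favorable = C(6,0) · C(11,6) · C(7,0) = 462; total = C(24,6) = 134596.
P = 462/134596 = 3/874 ≈ 0.0034.

3/874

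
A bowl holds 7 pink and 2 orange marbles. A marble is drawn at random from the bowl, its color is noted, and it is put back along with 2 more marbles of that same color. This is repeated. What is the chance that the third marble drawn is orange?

Sum over the four possibilities for the first two draws (orange/not-orange each), tracking how the orange count and total change by +2 per draw.
P(third is orange) = 2/9 ≈ 0.2222. (In a Pólya urn every draw has the same marginal probability 2/9.)

2/9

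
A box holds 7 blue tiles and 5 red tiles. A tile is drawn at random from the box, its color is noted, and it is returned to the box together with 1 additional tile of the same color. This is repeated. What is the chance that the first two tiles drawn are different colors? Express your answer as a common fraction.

Either red then blue, or blue then red; after the first draw the total is 13.
P = (5/12)·(7/13) + (7/12)·(5/13) = 35/78 ≈ 0.4487.

35/78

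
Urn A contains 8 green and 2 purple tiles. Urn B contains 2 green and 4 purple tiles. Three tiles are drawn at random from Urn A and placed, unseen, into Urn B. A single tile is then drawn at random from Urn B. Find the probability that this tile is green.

22/45

Condition on how many of the transferred tiles are green (from Urn A: 8 green of 10; then Urn B has 9 total).
  1 green: C(8,1)C(2,2)/C(10,3) = 1/15; then P = 3/9
  2 green: C(8,2)C(2,1)/C(10,3) = 7/15; then P = 4/9
  3 green: C(8,3)C(2,0)/C(10,3) = 7/15; then P = 5/9
P(green from Urn B) = 22/45 ≈ 0.4889.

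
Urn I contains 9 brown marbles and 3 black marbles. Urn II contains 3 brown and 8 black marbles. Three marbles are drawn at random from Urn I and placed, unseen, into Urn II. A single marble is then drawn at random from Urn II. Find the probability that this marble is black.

Condition on how many of the transferred marbles are black (from Urn I: 3 black of 12; then Urn II has 14 total).
  0 black: C(3,0)C(9,3)/C(12,3) = 21/55; then P = 8/14
  1 black: C(3,1)C(9,2)/C(12,3) = 27/55; then P = 9/14
  2 black: C(3,2)C(9,1)/C(12,3) = 27/220; then P = 10/14
  3 black: C(3,3)C(9,0)/C(12,3) = 1/220; then P = 11/14
P(black from Urn II) = 5/8 ≈ 0.6250.

5/8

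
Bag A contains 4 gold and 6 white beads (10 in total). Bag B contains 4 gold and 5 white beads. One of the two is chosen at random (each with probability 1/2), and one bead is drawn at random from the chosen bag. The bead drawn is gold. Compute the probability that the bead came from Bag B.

10/19

P(gold | Bag A) = 2/5; P(gold | Bag B) = 4/9.
P(gold) = 1/2·2/5 + 1/2·4/9 = 19/45.
By Bayes' rule, P(Bag B | gold) = 2/9 / 19/45 = 10/19 ≈ 0.5263.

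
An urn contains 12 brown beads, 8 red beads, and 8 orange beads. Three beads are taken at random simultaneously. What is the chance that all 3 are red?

2/117

Unordered draws without replacement: count favorable combinations over C(28,3).
Favorable = C(12,0) · C(8,3) · C(8,0) = 56; total = C(28,3) = 3276.
P = 56/3276 = 2/117 ≈ 0.0171.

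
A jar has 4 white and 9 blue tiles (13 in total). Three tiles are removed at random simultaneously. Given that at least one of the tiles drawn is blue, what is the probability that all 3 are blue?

14/47

P(all 3 blue) = C(9,3)/C(13,3) = 42/143; P(at least one blue) = 1 − C(4,3)/C(13,3) = 141/143.
Since 'all 3 blue' ⊆ 'at least one blue', P(all 3 | at least one) = 42/143 / 141/143 = 14/47 ≈ 0.2979.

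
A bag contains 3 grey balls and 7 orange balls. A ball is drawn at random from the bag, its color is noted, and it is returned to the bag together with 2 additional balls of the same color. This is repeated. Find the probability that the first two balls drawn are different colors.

Either orange then grey, or grey then orange; after the first draw the total is 12.
P = (7/10)·(3/12) + (3/10)·(7/12) = 7/20 ≈ 0.3500.

7/20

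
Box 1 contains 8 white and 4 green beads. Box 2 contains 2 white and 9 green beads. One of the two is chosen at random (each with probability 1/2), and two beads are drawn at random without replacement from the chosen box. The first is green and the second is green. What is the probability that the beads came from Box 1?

5/41

P(E | Box 1) = 1/11; P(E | Box 2) = 36/55.
P(E) = 1/2·1/11 + 1/2·36/55 = 41/110.
By Bayes' rule, P(Box 1 | E) = 1/22 / 41/110 = 5/41 ≈ 0.1220.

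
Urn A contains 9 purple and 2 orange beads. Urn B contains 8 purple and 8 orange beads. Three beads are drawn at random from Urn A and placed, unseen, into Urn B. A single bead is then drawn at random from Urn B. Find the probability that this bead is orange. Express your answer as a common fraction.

Condition on how many of the transferred beads are orange (from Urn A: 2 orange of 11; then Urn B has 19 total).
  0 orange: C(2,0)C(9,3)/C(11,3) = 28/55; then P = 8/19
  1 orange: C(2,1)C(9,2)/C(11,3) = 24/55; then P = 9/19
  2 orange: C(2,2)C(9,1)/C(11,3) = 3/55; then P = 10/19
P(orange from Urn B) = 94/209 ≈ 0.4498.

94/209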